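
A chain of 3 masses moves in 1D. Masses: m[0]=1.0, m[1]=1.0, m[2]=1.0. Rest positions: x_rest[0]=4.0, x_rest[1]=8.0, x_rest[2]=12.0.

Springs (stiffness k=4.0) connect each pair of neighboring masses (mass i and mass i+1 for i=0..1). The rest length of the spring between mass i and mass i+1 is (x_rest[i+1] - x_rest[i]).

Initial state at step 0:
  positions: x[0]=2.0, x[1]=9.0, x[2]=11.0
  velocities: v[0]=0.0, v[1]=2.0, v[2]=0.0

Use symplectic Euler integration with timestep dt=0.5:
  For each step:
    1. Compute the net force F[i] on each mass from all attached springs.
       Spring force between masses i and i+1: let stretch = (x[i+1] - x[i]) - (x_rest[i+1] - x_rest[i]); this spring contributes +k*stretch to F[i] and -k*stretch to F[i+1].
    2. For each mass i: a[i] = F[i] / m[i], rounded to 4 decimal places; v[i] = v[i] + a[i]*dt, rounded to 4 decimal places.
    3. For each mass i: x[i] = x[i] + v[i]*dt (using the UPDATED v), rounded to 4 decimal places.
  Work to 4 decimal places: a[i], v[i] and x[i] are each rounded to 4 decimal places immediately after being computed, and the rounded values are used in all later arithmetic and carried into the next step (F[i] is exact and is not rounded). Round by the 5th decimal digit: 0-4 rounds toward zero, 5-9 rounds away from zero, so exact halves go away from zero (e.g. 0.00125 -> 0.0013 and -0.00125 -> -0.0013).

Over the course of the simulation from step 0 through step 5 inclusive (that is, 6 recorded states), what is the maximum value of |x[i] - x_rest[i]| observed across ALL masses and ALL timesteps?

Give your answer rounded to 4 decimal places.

Step 0: x=[2.0000 9.0000 11.0000] v=[0.0000 2.0000 0.0000]
Step 1: x=[5.0000 5.0000 13.0000] v=[6.0000 -8.0000 4.0000]
Step 2: x=[4.0000 9.0000 11.0000] v=[-2.0000 8.0000 -4.0000]
Step 3: x=[4.0000 10.0000 11.0000] v=[0.0000 2.0000 0.0000]
Step 4: x=[6.0000 6.0000 14.0000] v=[4.0000 -8.0000 6.0000]
Step 5: x=[4.0000 10.0000 13.0000] v=[-4.0000 8.0000 -2.0000]
Max displacement = 3.0000

Answer: 3.0000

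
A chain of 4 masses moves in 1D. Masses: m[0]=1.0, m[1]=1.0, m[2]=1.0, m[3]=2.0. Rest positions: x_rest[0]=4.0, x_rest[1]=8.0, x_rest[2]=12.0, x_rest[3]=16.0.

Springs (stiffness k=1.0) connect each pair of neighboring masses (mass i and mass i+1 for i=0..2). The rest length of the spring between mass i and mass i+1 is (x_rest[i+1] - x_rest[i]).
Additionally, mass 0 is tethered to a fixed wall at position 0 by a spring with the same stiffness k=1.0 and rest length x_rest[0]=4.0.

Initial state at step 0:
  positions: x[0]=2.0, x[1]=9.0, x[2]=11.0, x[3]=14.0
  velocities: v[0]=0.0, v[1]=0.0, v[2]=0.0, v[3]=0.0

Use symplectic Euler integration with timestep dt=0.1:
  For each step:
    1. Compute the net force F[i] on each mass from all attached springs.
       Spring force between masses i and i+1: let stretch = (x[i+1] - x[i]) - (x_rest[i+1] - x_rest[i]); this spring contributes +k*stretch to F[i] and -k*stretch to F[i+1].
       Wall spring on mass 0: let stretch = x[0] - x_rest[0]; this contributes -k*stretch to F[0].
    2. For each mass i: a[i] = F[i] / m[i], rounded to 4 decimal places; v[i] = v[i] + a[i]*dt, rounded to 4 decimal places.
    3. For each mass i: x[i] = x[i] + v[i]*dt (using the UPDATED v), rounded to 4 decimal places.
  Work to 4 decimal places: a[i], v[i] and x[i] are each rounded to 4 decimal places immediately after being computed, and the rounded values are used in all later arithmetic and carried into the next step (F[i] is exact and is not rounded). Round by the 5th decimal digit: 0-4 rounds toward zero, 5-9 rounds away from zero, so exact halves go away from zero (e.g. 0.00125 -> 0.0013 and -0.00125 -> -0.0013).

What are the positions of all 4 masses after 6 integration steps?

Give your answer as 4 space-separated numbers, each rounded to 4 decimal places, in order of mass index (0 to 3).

Step 0: x=[2.0000 9.0000 11.0000 14.0000] v=[0.0000 0.0000 0.0000 0.0000]
Step 1: x=[2.0500 8.9500 11.0100 14.0050] v=[0.5000 -0.5000 0.1000 0.0500]
Step 2: x=[2.1485 8.8516 11.0294 14.0150] v=[0.9850 -0.9840 0.1935 0.1003]
Step 3: x=[2.2926 8.7080 11.0568 14.0301] v=[1.4405 -1.4365 0.2743 0.1510]
Step 4: x=[2.4779 8.5237 11.0905 14.0503] v=[1.8528 -1.8432 0.3368 0.2023]
Step 5: x=[2.6989 8.3046 11.1281 14.0757] v=[2.2096 -2.1911 0.3761 0.2543]
Step 6: x=[2.9489 8.0577 11.1670 14.1064] v=[2.5003 -2.4693 0.3885 0.3069]

Answer: 2.9489 8.0577 11.1670 14.1064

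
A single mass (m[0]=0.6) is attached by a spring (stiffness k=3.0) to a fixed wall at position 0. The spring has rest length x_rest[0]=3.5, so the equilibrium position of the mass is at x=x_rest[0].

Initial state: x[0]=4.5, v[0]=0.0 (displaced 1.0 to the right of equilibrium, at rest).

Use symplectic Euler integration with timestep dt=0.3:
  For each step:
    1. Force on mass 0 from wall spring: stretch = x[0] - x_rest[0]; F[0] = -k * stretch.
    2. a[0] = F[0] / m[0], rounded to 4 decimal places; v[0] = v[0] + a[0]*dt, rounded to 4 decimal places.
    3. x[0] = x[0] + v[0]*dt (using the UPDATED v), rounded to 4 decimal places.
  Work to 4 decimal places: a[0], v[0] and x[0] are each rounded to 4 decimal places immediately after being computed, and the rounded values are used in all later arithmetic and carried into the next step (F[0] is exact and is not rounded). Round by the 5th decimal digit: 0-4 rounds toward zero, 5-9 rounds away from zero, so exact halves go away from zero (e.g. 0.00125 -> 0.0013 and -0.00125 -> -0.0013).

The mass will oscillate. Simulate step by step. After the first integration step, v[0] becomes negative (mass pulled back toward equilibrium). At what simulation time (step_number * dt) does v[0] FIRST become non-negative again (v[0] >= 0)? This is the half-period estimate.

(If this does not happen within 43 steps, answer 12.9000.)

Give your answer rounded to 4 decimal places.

Answer: 1.5000

Derivation:
Step 0: x=[4.5000] v=[0.0000]
Step 1: x=[4.0500] v=[-1.5000]
Step 2: x=[3.3525] v=[-2.3250]
Step 3: x=[2.7214] v=[-2.1038]
Step 4: x=[2.4406] v=[-0.9359]
Step 5: x=[2.6366] v=[0.6532]
First v>=0 after going negative at step 5, time=1.5000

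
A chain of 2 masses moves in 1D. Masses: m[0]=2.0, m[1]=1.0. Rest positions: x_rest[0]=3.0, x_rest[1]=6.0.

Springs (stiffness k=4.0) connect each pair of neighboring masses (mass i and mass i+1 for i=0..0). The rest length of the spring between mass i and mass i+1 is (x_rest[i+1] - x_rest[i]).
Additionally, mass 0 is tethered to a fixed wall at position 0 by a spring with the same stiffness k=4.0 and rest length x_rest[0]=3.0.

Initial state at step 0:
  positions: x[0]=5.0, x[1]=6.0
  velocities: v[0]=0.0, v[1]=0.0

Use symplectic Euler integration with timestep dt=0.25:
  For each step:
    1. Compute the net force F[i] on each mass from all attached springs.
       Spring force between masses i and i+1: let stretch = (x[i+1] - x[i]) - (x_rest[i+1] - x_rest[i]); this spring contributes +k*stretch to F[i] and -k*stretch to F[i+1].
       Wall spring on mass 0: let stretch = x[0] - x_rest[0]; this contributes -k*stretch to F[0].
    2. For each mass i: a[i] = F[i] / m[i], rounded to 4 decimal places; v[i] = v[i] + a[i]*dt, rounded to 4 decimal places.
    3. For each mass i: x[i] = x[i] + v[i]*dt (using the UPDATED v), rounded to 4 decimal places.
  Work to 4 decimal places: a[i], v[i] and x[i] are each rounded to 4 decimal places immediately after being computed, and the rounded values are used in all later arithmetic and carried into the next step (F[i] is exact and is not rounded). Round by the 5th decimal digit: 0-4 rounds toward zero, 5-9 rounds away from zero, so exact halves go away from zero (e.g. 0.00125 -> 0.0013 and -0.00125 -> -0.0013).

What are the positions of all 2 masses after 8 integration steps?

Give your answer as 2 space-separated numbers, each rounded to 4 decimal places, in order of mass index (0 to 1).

Step 0: x=[5.0000 6.0000] v=[0.0000 0.0000]
Step 1: x=[4.5000 6.5000] v=[-2.0000 2.0000]
Step 2: x=[3.6875 7.2500] v=[-3.2500 3.0000]
Step 3: x=[2.8594 7.8594] v=[-3.3125 2.4375]
Step 4: x=[2.2989 7.9688] v=[-2.2422 0.4375]
Step 5: x=[2.1597 7.4107] v=[-0.5567 -2.2324]
Step 6: x=[2.4070 6.2899] v=[0.9890 -4.4834]
Step 7: x=[2.8388 4.9483] v=[1.7270 -5.3663]
Step 8: x=[3.1794 3.8294] v=[1.3624 -4.4758]

Answer: 3.1794 3.8294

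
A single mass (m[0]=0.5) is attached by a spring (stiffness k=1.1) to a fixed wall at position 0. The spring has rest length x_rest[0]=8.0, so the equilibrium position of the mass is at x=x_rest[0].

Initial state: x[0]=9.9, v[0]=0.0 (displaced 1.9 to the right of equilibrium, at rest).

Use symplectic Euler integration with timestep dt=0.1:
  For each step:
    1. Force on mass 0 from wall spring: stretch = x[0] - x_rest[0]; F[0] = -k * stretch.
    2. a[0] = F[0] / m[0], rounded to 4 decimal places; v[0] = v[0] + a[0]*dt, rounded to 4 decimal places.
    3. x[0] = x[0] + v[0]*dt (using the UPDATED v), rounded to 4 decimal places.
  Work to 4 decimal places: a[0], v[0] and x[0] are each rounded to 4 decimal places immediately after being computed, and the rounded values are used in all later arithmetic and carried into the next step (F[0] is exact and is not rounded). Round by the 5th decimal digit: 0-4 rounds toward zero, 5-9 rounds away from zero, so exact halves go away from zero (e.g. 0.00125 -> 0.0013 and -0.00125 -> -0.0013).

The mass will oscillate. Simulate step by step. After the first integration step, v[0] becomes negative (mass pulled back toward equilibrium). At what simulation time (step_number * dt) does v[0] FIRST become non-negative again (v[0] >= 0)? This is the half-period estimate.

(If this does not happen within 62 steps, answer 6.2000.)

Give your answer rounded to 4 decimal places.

Step 0: x=[9.9000] v=[0.0000]
Step 1: x=[9.8582] v=[-0.4180]
Step 2: x=[9.7755] v=[-0.8268]
Step 3: x=[9.6538] v=[-1.2174]
Step 4: x=[9.4957] v=[-1.5812]
Step 5: x=[9.3047] v=[-1.9103]
Step 6: x=[9.0850] v=[-2.1973]
Step 7: x=[8.8414] v=[-2.4360]
Step 8: x=[8.5793] v=[-2.6211]
Step 9: x=[8.3044] v=[-2.7486]
Step 10: x=[8.0228] v=[-2.8156]
Step 11: x=[7.7407] v=[-2.8206]
Step 12: x=[7.4643] v=[-2.7636]
Step 13: x=[7.1997] v=[-2.6458]
Step 14: x=[6.9527] v=[-2.4697]
Step 15: x=[6.7288] v=[-2.2393]
Step 16: x=[6.5328] v=[-1.9596]
Step 17: x=[6.3691] v=[-1.6368]
Step 18: x=[6.2413] v=[-1.2780]
Step 19: x=[6.1522] v=[-0.8911]
Step 20: x=[6.1037] v=[-0.4846]
Step 21: x=[6.0970] v=[-0.0674]
Step 22: x=[6.1321] v=[0.3513]
First v>=0 after going negative at step 22, time=2.2000

Answer: 2.2000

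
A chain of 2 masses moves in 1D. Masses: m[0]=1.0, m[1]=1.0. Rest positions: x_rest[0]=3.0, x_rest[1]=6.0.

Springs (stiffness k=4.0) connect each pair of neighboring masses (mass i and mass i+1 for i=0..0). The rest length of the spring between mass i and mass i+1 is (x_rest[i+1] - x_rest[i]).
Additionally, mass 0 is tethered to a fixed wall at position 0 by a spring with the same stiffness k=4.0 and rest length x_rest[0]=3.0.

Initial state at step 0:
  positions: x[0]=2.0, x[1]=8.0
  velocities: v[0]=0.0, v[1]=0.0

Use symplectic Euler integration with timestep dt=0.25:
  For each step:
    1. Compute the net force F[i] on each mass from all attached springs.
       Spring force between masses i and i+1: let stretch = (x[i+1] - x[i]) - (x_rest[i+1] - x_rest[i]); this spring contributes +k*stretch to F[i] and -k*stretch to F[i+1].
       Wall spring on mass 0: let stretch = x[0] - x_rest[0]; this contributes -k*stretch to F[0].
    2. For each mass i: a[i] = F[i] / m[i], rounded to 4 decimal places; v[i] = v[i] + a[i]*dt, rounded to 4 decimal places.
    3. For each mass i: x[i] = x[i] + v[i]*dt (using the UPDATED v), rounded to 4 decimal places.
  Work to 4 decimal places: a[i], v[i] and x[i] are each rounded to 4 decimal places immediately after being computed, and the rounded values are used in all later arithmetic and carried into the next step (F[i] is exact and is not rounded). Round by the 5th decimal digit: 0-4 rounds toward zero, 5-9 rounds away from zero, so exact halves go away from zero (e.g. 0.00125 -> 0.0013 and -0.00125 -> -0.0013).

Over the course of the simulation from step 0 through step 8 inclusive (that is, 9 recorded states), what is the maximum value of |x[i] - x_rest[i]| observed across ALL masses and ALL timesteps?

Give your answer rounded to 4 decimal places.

Step 0: x=[2.0000 8.0000] v=[0.0000 0.0000]
Step 1: x=[3.0000 7.2500] v=[4.0000 -3.0000]
Step 2: x=[4.3125 6.1875] v=[5.2500 -4.2500]
Step 3: x=[5.0156 5.4063] v=[2.8125 -3.1250]
Step 4: x=[4.5625 5.2774] v=[-1.8124 -0.5157]
Step 5: x=[3.1475 5.7198] v=[-5.6600 1.7694]
Step 6: x=[1.5887 6.2691] v=[-6.2352 2.1971]
Step 7: x=[0.8028 6.3983] v=[-3.1435 0.5167]
Step 8: x=[1.2151 5.8786] v=[1.6492 -2.0788]
Max displacement = 2.1972

Answer: 2.1972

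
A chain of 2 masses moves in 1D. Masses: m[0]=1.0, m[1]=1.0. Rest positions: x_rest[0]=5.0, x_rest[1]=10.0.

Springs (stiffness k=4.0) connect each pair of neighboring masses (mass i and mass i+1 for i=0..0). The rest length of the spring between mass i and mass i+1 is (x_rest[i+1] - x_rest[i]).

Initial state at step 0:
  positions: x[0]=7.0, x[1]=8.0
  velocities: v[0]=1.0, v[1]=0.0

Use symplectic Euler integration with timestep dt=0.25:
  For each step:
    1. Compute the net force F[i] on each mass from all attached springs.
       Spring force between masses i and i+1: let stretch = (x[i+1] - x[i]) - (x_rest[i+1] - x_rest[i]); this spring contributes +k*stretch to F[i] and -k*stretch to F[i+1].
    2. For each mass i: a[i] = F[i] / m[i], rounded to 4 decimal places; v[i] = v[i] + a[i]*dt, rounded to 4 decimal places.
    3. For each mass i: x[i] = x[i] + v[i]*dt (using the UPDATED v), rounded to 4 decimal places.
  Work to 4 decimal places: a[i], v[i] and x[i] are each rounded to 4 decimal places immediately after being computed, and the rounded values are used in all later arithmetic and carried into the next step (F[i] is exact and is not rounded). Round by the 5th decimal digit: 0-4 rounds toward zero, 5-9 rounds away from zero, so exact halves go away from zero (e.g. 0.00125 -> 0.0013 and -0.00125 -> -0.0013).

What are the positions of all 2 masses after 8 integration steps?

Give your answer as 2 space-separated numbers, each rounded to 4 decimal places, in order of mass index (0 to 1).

Step 0: x=[7.0000 8.0000] v=[1.0000 0.0000]
Step 1: x=[6.2500 9.0000] v=[-3.0000 4.0000]
Step 2: x=[4.9375 10.5625] v=[-5.2500 6.2500]
Step 3: x=[3.7813 11.9688] v=[-4.6250 5.6250]
Step 4: x=[3.4219 12.5782] v=[-1.4375 2.4375]
Step 5: x=[4.1016 12.1485] v=[2.7188 -1.7188]
Step 6: x=[5.5430 10.9571] v=[5.7657 -4.7657]
Step 7: x=[7.0880 9.6622] v=[6.1798 -5.1798]
Step 8: x=[8.0265 8.9737] v=[3.7540 -2.7540]

Answer: 8.0265 8.9737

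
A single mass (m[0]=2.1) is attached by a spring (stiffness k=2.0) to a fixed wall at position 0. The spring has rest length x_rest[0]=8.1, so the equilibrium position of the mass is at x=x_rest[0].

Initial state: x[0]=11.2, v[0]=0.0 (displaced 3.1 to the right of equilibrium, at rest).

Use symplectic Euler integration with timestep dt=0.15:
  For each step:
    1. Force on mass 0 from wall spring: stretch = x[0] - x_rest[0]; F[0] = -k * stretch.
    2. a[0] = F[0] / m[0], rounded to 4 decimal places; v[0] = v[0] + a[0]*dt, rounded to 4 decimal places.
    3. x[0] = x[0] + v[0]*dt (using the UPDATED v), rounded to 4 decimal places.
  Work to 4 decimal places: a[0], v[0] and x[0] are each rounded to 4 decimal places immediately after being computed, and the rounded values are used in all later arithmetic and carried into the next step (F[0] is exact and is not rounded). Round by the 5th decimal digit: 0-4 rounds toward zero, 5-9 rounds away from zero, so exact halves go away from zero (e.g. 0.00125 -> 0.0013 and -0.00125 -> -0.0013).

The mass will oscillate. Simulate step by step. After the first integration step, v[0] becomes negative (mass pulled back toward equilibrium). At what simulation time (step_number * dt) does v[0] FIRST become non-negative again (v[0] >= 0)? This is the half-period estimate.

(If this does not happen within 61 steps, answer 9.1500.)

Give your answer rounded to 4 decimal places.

Answer: 3.3000

Derivation:
Step 0: x=[11.2000] v=[0.0000]
Step 1: x=[11.1336] v=[-0.4429]
Step 2: x=[11.0022] v=[-0.8763]
Step 3: x=[10.8086] v=[-1.2909]
Step 4: x=[10.5569] v=[-1.6778]
Step 5: x=[10.2526] v=[-2.0288]
Step 6: x=[9.9022] v=[-2.3363]
Step 7: x=[9.5131] v=[-2.5938]
Step 8: x=[9.0937] v=[-2.7957]
Step 9: x=[8.6530] v=[-2.9377]
Step 10: x=[8.2005] v=[-3.0167]
Step 11: x=[7.7458] v=[-3.0311]
Step 12: x=[7.2987] v=[-2.9805]
Step 13: x=[6.8688] v=[-2.8660]
Step 14: x=[6.4653] v=[-2.6901]
Step 15: x=[6.0968] v=[-2.4566]
Step 16: x=[5.7712] v=[-2.1704]
Step 17: x=[5.4955] v=[-1.8377]
Step 18: x=[5.2757] v=[-1.4656]
Step 19: x=[5.1164] v=[-1.0621]
Step 20: x=[5.0210] v=[-0.6359]
Step 21: x=[4.9916] v=[-0.1960]
Step 22: x=[5.0288] v=[0.2481]
First v>=0 after going negative at step 22, time=3.3000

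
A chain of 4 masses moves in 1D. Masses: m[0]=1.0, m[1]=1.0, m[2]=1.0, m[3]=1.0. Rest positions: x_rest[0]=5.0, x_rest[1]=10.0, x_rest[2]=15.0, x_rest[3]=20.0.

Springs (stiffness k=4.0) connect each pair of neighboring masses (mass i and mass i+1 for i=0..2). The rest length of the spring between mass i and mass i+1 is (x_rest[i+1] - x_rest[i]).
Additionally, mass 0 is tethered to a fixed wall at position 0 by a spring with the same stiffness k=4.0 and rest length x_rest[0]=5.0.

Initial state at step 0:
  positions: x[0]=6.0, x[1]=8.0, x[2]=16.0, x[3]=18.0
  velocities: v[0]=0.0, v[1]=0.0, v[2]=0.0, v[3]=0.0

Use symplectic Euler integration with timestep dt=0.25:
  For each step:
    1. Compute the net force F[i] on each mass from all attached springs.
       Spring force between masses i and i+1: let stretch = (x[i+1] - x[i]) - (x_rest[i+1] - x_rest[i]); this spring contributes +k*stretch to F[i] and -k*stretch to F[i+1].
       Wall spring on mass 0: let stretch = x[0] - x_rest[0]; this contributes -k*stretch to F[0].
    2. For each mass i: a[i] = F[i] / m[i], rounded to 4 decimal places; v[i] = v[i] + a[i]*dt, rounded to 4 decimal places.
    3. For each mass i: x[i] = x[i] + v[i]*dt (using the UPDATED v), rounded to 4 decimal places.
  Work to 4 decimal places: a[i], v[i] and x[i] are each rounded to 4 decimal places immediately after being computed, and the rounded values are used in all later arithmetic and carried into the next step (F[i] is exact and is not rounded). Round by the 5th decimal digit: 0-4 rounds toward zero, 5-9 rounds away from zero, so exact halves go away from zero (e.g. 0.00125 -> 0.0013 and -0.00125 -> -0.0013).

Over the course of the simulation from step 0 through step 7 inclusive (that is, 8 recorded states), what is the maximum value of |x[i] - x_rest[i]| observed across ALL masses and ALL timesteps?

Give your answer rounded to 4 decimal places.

Answer: 2.6183

Derivation:
Step 0: x=[6.0000 8.0000 16.0000 18.0000] v=[0.0000 0.0000 0.0000 0.0000]
Step 1: x=[5.0000 9.5000 14.5000 18.7500] v=[-4.0000 6.0000 -6.0000 3.0000]
Step 2: x=[3.8750 11.1250 12.8125 19.6875] v=[-4.5000 6.5000 -6.7500 3.7500]
Step 3: x=[3.5938 11.3594 12.4219 20.1563] v=[-1.1250 0.9375 -1.5625 1.8750]
Step 4: x=[4.3555 9.9180 13.6993 19.9415] v=[3.0468 -5.7656 5.1094 -0.8594]
Step 5: x=[5.4190 8.0313 15.5919 19.4161] v=[4.2538 -7.5468 7.5703 -2.1016]
Step 6: x=[5.7808 7.3817 16.5504 19.1847] v=[1.4471 -2.5985 3.8339 -0.9258]
Step 7: x=[5.0976 8.6240 15.8753 19.5447] v=[-2.7328 4.9693 -2.7005 1.4399]
Max displacement = 2.6183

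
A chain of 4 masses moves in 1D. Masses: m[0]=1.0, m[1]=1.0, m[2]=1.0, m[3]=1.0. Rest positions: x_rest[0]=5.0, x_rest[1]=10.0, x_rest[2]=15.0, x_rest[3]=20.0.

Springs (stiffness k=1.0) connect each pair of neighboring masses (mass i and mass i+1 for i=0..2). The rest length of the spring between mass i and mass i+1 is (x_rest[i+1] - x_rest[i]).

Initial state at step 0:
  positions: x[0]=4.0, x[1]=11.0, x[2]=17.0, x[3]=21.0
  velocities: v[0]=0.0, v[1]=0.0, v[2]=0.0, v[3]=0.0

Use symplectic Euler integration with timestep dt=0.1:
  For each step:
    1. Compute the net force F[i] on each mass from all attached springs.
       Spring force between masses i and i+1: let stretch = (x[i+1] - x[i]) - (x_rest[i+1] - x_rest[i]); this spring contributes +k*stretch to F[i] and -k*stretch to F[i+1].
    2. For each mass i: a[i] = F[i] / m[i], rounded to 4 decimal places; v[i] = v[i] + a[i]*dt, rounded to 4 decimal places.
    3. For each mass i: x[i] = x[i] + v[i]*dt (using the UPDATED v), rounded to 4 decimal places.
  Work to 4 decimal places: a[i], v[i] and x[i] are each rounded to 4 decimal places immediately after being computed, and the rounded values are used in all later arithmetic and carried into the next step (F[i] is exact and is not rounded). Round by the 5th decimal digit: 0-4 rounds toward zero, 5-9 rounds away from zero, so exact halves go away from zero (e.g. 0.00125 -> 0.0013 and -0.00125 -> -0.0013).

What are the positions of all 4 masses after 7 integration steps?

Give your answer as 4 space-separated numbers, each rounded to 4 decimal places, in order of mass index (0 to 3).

Answer: 4.5232 10.7445 16.4885 21.2438

Derivation:
Step 0: x=[4.0000 11.0000 17.0000 21.0000] v=[0.0000 0.0000 0.0000 0.0000]
Step 1: x=[4.0200 10.9900 16.9800 21.0100] v=[0.2000 -0.1000 -0.2000 0.1000]
Step 2: x=[4.0597 10.9702 16.9404 21.0297] v=[0.3970 -0.1980 -0.3960 0.1970]
Step 3: x=[4.1185 10.9410 16.8820 21.0585] v=[0.5881 -0.2920 -0.5841 0.2881]
Step 4: x=[4.1955 10.9030 16.8059 21.0956] v=[0.7704 -0.3802 -0.7606 0.3705]
Step 5: x=[4.2896 10.8569 16.7137 21.1398] v=[0.9412 -0.4607 -0.9219 0.4415]
Step 6: x=[4.3994 10.8037 16.6072 21.1897] v=[1.0979 -0.5318 -1.0650 0.4989]
Step 7: x=[4.5232 10.7445 16.4885 21.2438] v=[1.2383 -0.5919 -1.1871 0.5407]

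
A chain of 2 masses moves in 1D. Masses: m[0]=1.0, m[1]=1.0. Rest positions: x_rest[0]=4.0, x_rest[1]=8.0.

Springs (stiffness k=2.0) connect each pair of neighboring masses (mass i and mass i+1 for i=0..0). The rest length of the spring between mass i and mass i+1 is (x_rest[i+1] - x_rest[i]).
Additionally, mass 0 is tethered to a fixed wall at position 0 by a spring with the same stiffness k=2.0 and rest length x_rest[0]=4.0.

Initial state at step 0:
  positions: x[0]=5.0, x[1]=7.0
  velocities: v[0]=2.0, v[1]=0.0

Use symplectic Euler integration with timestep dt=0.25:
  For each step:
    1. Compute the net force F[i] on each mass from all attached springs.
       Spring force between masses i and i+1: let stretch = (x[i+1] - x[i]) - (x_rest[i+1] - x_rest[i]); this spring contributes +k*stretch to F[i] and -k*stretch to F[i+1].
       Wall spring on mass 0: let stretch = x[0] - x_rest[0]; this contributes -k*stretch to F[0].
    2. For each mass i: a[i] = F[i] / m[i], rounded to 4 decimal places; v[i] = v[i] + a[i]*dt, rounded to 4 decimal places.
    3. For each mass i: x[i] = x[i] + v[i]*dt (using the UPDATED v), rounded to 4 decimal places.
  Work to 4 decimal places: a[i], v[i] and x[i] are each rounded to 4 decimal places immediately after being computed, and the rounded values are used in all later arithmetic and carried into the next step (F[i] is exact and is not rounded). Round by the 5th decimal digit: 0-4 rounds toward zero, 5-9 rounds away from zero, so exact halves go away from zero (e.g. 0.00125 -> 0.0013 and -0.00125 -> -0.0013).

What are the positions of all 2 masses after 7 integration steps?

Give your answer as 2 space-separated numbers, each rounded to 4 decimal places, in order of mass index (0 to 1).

Step 0: x=[5.0000 7.0000] v=[2.0000 0.0000]
Step 1: x=[5.1250 7.2500] v=[0.5000 1.0000]
Step 2: x=[4.8750 7.7344] v=[-1.0000 1.9375]
Step 3: x=[4.3731 8.3614] v=[-2.0078 2.5078]
Step 4: x=[3.8231 8.9898] v=[-2.2002 2.5137]
Step 5: x=[3.4410 9.4724] v=[-1.5284 1.9304]
Step 6: x=[3.3827 9.7011] v=[-0.2332 0.9147]
Step 7: x=[3.6914 9.6400] v=[1.2347 -0.2445]

Answer: 3.6914 9.6400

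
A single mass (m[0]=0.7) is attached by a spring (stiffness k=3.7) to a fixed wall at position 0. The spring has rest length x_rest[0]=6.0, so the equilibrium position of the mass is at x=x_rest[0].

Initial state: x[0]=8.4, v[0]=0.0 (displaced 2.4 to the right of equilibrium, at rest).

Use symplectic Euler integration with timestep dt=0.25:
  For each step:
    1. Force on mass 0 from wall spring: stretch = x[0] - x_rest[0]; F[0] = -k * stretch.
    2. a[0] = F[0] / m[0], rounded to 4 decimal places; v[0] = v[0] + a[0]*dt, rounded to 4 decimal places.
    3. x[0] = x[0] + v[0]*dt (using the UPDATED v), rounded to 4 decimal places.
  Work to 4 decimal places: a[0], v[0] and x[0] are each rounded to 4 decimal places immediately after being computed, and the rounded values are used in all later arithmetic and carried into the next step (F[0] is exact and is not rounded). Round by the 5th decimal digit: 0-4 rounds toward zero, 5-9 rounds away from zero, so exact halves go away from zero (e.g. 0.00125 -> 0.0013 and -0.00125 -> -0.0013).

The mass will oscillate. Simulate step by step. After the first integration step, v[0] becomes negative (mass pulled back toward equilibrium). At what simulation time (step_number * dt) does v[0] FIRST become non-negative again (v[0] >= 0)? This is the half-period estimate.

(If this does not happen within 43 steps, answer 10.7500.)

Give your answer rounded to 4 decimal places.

Step 0: x=[8.4000] v=[0.0000]
Step 1: x=[7.6072] v=[-3.1714]
Step 2: x=[6.2834] v=[-5.2952]
Step 3: x=[4.8660] v=[-5.6697]
Step 4: x=[3.8232] v=[-4.1712]
Step 5: x=[3.4995] v=[-1.2947]
Step 6: x=[4.0019] v=[2.0095]
First v>=0 after going negative at step 6, time=1.5000

Answer: 1.5000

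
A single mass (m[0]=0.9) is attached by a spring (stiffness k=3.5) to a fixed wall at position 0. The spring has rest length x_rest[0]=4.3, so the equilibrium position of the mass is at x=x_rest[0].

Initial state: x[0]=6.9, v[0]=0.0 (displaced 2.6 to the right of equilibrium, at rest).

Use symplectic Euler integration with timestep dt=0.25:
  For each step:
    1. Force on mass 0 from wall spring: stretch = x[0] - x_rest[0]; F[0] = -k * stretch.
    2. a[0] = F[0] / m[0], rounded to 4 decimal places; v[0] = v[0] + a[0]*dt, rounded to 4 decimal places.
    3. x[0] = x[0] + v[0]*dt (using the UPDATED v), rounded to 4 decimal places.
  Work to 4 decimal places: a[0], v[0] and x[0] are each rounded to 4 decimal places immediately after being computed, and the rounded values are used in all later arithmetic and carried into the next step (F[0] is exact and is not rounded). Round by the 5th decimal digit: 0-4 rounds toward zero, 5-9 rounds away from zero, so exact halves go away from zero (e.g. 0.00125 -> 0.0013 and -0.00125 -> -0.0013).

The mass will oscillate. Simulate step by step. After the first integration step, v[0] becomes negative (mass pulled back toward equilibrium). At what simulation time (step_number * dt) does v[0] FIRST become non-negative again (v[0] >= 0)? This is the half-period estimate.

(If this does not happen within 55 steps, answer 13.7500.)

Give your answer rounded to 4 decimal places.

Answer: 1.7500

Derivation:
Step 0: x=[6.9000] v=[0.0000]
Step 1: x=[6.2681] v=[-2.5278]
Step 2: x=[5.1578] v=[-4.4412]
Step 3: x=[3.8390] v=[-5.2752]
Step 4: x=[2.6323] v=[-4.8270]
Step 5: x=[1.8309] v=[-3.2056]
Step 6: x=[1.6296] v=[-0.8051]
Step 7: x=[2.0774] v=[1.7911]
First v>=0 after going negative at step 7, time=1.7500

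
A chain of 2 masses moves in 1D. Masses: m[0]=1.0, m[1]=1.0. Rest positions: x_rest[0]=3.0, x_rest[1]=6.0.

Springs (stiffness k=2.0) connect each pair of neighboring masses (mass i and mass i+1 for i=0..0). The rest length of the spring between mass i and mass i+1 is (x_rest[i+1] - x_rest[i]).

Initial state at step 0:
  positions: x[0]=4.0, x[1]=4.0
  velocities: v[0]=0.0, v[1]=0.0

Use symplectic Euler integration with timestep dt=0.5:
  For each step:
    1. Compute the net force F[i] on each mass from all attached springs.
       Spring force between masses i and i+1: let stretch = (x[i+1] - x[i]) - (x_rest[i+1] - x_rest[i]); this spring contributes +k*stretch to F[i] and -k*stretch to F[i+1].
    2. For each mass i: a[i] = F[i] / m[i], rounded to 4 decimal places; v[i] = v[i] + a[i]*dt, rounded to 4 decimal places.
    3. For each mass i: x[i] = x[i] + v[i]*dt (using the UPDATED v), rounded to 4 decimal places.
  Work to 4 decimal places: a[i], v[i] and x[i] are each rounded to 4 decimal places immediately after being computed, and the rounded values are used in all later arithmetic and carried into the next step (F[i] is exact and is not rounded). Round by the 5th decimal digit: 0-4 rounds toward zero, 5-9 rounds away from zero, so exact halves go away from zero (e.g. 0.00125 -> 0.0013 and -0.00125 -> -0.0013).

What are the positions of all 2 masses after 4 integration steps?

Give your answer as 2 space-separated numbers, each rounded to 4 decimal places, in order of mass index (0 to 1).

Answer: 2.5000 5.5000

Derivation:
Step 0: x=[4.0000 4.0000] v=[0.0000 0.0000]
Step 1: x=[2.5000 5.5000] v=[-3.0000 3.0000]
Step 2: x=[1.0000 7.0000] v=[-3.0000 3.0000]
Step 3: x=[1.0000 7.0000] v=[0.0000 0.0000]
Step 4: x=[2.5000 5.5000] v=[3.0000 -3.0000]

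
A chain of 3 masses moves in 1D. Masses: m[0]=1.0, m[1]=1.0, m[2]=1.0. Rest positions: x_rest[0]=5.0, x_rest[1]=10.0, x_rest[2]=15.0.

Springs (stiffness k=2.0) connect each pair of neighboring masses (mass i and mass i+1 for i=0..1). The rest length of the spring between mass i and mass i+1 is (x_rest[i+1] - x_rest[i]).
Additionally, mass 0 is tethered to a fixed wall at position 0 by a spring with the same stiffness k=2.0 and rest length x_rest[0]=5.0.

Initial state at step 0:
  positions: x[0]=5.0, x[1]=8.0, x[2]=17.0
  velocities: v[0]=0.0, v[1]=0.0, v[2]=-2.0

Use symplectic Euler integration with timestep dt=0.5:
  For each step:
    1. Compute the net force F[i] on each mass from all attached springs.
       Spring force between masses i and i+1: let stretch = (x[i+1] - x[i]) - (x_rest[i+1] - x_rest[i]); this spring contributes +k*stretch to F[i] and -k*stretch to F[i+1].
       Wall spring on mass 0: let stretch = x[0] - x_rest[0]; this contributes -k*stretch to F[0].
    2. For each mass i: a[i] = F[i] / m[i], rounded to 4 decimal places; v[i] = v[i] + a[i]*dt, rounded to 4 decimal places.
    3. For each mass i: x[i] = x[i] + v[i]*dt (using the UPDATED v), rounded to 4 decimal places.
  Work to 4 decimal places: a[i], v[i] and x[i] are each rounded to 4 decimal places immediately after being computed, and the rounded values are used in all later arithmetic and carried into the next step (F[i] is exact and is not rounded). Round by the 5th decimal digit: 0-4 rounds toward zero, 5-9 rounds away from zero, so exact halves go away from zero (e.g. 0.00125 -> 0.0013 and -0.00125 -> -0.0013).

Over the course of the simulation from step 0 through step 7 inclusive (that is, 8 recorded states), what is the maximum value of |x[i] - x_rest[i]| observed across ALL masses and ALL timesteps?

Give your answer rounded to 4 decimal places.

Answer: 4.2500

Derivation:
Step 0: x=[5.0000 8.0000 17.0000] v=[0.0000 0.0000 -2.0000]
Step 1: x=[4.0000 11.0000 14.0000] v=[-2.0000 6.0000 -6.0000]
Step 2: x=[4.5000 12.0000 12.0000] v=[1.0000 2.0000 -4.0000]
Step 3: x=[6.5000 9.2500 12.5000] v=[4.0000 -5.5000 1.0000]
Step 4: x=[6.6250 6.7500 13.8750] v=[0.2500 -5.0000 2.7500]
Step 5: x=[3.5000 7.7500 14.1875] v=[-6.2500 2.0000 0.6250]
Step 6: x=[0.7500 9.8438 13.7813] v=[-5.5000 4.1875 -0.8125]
Step 7: x=[2.1719 9.3594 13.9063] v=[2.8438 -0.9688 0.2500]
Max displacement = 4.2500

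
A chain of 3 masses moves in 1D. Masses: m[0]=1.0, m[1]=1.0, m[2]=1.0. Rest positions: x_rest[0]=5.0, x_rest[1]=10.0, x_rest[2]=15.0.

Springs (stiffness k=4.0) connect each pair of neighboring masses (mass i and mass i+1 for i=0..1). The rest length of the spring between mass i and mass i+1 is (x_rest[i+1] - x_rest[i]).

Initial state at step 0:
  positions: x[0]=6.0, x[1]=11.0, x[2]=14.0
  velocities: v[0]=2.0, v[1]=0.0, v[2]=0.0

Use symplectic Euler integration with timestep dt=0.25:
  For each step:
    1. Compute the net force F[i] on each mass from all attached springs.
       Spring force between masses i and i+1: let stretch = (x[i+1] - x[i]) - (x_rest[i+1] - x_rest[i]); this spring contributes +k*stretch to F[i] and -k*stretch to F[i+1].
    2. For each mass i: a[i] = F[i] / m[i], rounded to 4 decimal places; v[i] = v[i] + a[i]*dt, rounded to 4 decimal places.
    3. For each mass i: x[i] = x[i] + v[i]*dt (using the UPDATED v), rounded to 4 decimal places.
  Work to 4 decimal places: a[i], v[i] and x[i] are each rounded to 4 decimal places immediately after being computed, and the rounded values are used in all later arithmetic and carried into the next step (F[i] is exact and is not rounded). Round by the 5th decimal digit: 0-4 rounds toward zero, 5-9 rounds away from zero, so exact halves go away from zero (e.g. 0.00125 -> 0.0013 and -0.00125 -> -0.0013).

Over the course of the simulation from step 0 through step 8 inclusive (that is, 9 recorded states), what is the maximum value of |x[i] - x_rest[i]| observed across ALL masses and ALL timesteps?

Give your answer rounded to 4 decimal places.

Answer: 2.4841

Derivation:
Step 0: x=[6.0000 11.0000 14.0000] v=[2.0000 0.0000 0.0000]
Step 1: x=[6.5000 10.5000 14.5000] v=[2.0000 -2.0000 2.0000]
Step 2: x=[6.7500 10.0000 15.2500] v=[1.0000 -2.0000 3.0000]
Step 3: x=[6.5625 10.0000 15.9375] v=[-0.7500 0.0000 2.7500]
Step 4: x=[5.9844 10.6250 16.3906] v=[-2.3125 2.5000 1.8125]
Step 5: x=[5.3164 11.5313 16.6523] v=[-2.6719 3.6250 1.0469]
Step 6: x=[4.9522 12.1641 16.8838] v=[-1.4570 2.5311 0.9259]
Step 7: x=[5.1409 12.1738 17.1854] v=[0.7549 0.0389 1.2062]
Step 8: x=[5.8379 11.6782 17.4841] v=[2.7878 -1.9824 1.1946]
Max displacement = 2.4841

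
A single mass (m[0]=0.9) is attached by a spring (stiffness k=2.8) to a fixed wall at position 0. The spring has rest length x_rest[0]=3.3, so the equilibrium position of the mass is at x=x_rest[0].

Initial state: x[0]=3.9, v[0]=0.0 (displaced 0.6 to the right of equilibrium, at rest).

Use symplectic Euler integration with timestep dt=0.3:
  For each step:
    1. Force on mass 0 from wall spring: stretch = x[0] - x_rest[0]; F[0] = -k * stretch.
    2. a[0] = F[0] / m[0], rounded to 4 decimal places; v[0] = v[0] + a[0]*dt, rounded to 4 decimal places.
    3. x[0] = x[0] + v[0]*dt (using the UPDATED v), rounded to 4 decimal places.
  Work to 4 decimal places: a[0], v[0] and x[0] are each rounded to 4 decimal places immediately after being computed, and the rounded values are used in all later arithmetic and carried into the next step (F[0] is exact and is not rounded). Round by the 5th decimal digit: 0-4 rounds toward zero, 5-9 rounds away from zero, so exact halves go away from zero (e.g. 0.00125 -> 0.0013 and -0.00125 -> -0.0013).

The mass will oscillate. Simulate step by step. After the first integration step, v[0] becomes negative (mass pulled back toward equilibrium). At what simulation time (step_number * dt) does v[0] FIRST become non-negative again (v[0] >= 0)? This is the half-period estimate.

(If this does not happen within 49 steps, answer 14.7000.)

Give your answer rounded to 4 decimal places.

Answer: 1.8000

Derivation:
Step 0: x=[3.9000] v=[0.0000]
Step 1: x=[3.7320] v=[-0.5600]
Step 2: x=[3.4430] v=[-0.9632]
Step 3: x=[3.1140] v=[-1.0967]
Step 4: x=[2.8371] v=[-0.9231]
Step 5: x=[2.6898] v=[-0.4911]
Step 6: x=[2.7133] v=[0.0784]
First v>=0 after going negative at step 6, time=1.8000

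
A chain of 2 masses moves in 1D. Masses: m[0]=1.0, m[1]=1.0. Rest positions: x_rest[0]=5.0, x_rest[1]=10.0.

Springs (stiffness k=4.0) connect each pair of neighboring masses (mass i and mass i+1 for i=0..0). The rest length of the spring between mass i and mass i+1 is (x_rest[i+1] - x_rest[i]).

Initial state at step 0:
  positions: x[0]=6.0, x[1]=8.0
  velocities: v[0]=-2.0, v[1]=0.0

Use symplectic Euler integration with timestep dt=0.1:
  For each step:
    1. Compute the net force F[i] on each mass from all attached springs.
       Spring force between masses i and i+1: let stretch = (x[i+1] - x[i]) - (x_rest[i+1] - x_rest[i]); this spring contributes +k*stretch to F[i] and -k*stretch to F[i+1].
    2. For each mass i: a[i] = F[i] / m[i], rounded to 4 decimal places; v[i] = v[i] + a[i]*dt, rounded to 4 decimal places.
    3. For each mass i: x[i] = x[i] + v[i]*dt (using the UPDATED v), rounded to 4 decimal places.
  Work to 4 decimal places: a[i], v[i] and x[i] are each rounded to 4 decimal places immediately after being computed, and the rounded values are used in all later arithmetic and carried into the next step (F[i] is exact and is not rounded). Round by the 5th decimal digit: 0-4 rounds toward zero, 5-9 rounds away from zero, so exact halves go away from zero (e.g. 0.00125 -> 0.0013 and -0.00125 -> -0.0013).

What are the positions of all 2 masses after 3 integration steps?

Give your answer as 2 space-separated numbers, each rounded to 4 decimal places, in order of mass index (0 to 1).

Step 0: x=[6.0000 8.0000] v=[-2.0000 0.0000]
Step 1: x=[5.6800 8.1200] v=[-3.2000 1.2000]
Step 2: x=[5.2576 8.3424] v=[-4.2240 2.2240]
Step 3: x=[4.7586 8.6414] v=[-4.9901 2.9901]

Answer: 4.7586 8.6414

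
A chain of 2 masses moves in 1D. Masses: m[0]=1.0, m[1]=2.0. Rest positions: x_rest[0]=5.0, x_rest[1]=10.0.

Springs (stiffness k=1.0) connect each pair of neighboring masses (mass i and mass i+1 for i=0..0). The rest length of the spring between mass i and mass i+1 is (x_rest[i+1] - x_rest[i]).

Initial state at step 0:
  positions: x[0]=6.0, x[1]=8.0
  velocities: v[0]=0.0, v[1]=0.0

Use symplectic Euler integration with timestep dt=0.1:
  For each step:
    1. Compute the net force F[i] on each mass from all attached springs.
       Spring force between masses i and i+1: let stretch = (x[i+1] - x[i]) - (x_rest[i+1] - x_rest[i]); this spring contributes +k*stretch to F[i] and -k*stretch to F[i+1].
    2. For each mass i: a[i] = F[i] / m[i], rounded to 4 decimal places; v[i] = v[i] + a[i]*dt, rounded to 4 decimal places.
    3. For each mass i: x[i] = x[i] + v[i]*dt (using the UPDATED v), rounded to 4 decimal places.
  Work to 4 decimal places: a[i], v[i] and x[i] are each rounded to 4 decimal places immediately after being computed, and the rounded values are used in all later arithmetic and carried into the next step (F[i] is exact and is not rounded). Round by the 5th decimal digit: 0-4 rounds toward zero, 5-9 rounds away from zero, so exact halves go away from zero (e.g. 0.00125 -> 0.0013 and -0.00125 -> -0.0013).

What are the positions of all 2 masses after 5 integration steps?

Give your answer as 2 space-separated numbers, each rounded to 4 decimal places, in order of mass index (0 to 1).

Answer: 5.5657 8.2173

Derivation:
Step 0: x=[6.0000 8.0000] v=[0.0000 0.0000]
Step 1: x=[5.9700 8.0150] v=[-0.3000 0.1500]
Step 2: x=[5.9105 8.0448] v=[-0.5955 0.2978]
Step 3: x=[5.8223 8.0889] v=[-0.8821 0.4411]
Step 4: x=[5.7068 8.1467] v=[-1.1554 0.5778]
Step 5: x=[5.5657 8.2173] v=[-1.4114 0.7058]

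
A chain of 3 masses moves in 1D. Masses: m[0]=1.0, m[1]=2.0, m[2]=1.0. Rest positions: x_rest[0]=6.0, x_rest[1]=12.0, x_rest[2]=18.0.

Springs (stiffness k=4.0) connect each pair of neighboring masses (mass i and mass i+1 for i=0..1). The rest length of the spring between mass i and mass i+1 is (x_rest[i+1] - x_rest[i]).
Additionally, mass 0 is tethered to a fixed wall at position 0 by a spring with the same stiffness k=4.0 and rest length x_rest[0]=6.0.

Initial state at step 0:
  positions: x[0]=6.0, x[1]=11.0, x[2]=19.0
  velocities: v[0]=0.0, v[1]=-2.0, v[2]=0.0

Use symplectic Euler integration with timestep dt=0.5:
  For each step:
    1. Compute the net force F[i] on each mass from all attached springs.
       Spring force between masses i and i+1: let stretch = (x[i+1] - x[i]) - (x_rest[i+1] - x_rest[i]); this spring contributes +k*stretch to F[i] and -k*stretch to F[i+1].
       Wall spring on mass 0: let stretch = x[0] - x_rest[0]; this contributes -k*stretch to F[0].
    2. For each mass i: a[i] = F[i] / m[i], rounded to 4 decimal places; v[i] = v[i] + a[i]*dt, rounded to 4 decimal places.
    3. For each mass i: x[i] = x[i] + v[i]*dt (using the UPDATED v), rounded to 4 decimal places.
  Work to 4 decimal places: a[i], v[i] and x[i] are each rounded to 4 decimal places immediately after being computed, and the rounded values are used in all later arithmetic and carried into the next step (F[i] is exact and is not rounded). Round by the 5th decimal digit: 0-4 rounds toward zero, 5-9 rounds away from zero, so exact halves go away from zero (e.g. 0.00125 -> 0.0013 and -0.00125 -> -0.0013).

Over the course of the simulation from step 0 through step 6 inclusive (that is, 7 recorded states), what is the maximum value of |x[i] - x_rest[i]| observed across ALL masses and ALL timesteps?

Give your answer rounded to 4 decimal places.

Step 0: x=[6.0000 11.0000 19.0000] v=[0.0000 -2.0000 0.0000]
Step 1: x=[5.0000 11.5000 17.0000] v=[-2.0000 1.0000 -4.0000]
Step 2: x=[5.5000 11.5000 15.5000] v=[1.0000 0.0000 -3.0000]
Step 3: x=[6.5000 10.5000 16.0000] v=[2.0000 -2.0000 1.0000]
Step 4: x=[5.0000 10.2500 17.0000] v=[-3.0000 -0.5000 2.0000]
Step 5: x=[3.7500 10.7500 17.2500] v=[-2.5000 1.0000 0.5000]
Step 6: x=[5.7500 11.0000 17.0000] v=[4.0000 0.5000 -0.5000]
Max displacement = 2.5000

Answer: 2.5000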